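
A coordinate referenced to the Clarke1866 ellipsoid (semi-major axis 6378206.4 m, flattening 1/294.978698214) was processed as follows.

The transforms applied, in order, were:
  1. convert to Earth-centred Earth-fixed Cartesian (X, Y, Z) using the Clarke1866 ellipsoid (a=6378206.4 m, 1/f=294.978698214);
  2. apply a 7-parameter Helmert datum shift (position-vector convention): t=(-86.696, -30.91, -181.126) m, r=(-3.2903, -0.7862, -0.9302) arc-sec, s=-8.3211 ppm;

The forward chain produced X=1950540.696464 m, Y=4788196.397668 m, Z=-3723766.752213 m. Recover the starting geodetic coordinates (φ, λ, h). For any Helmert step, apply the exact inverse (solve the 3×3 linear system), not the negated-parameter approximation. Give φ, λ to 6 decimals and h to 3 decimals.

φ=-35.944873°, λ=67.835660°, h=845.770 m

start: X=1950540.6965, Y=4788196.3977, Z=-3723766.7522 m
→ Helmert⁻¹: X=1950607.8371, Y=4788335.3454, Z=-3723547.6631
→ geod (Bowring, a=6378206.400): φ=-35.94487300°, λ=67.83566000°, h=845.7700 m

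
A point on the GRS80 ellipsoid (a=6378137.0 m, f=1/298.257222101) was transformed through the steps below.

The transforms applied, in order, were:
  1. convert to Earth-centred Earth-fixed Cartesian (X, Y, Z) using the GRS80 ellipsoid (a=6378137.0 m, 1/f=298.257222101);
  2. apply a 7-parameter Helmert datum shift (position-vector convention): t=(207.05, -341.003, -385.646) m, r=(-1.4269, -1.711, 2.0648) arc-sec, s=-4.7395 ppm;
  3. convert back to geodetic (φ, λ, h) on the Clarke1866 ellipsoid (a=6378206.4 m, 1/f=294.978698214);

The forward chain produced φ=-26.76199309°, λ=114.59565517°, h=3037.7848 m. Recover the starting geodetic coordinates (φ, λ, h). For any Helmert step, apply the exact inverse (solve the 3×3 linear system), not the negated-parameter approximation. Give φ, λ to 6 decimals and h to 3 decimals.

φ=-26.754994°, λ=114.595681°, h=3269.318 m

start: φ=-26.761993°, λ=114.595655°, h=3037.785 m
→ ECEF (a=6378206.400, f=1/294.978698214): X=-2373084.7932, Y=5184305.3701, Z=-2855900.5307
→ Helmert⁻¹: X=-2373274.8768, Y=5184714.4569, Z=-2855472.8649
→ geod (Bowring, a=6378137.000): φ=-26.75499400°, λ=114.59568100°, h=3269.3180 m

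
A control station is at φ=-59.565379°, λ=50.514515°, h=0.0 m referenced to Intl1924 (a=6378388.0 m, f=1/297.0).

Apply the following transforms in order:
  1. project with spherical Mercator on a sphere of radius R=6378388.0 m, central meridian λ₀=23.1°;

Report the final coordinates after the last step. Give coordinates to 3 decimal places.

start: φ=-59.565379°, λ=50.514515°, h=0.000 m
→ merc (R=6378388.0, λ₀=23.1°): E=3051889.9470, N=-8303930.3281

E=3051889.947 m, N=-8303930.328 m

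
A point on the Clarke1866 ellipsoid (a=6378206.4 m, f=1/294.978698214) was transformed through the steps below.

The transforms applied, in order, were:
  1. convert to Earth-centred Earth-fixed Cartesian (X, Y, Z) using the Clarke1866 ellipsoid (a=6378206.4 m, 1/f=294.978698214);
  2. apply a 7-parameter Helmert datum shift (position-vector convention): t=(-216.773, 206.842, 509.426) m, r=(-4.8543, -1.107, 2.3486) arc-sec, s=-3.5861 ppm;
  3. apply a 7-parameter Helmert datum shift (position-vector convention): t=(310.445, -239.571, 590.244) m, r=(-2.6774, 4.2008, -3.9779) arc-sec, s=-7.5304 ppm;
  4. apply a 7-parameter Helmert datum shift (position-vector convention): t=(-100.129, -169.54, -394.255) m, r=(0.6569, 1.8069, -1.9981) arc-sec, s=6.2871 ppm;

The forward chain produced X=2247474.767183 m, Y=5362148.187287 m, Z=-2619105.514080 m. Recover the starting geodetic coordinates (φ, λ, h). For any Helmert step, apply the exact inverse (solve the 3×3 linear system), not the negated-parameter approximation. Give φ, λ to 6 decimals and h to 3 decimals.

φ=-24.399153°, λ=67.261125°, h=2743.435 m

start: X=2247474.7672, Y=5362148.1873, Z=-2619105.5141 m
→ Helmert⁻¹: X=2247531.7606, Y=5362297.4462, Z=-2618692.1840
→ Helmert⁻¹: X=2247188.1598, Y=5362654.7356, Z=-2619186.7766
→ Helmert⁻¹: X=2247459.9924, Y=5362503.1839, Z=-2619591.4562
→ geod (Bowring, a=6378206.400): φ=-24.39915300°, λ=67.26112500°, h=2743.4350 m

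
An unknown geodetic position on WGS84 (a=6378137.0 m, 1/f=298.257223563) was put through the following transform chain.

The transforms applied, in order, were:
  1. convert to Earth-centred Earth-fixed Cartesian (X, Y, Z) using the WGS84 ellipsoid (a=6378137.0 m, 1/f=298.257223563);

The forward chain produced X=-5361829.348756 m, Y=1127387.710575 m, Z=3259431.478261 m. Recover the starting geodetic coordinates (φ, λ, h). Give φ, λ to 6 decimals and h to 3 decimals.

φ=30.917187°, λ=168.125857°, h=2746.893 m

start: X=-5361829.3488, Y=1127387.7106, Z=3259431.4783 m
→ geod (Bowring, a=6378137.000): φ=30.91718700°, λ=168.12585700°, h=2746.8930 m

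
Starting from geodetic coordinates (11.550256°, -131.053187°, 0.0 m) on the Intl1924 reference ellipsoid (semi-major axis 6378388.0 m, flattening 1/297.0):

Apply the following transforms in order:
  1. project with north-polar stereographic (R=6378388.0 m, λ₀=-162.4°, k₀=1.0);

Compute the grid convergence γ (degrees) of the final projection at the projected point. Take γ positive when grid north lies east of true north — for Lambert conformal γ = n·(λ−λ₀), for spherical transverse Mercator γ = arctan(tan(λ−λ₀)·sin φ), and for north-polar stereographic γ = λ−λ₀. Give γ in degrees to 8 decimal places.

31.34681300

start: φ=11.550256°, λ=-131.053187°, h=0.000 m
→ into stereo (λ₀=-162.4°): φ=11.55025600°, λ−λ₀=31.34681300°
convergence γ = 31.34681300°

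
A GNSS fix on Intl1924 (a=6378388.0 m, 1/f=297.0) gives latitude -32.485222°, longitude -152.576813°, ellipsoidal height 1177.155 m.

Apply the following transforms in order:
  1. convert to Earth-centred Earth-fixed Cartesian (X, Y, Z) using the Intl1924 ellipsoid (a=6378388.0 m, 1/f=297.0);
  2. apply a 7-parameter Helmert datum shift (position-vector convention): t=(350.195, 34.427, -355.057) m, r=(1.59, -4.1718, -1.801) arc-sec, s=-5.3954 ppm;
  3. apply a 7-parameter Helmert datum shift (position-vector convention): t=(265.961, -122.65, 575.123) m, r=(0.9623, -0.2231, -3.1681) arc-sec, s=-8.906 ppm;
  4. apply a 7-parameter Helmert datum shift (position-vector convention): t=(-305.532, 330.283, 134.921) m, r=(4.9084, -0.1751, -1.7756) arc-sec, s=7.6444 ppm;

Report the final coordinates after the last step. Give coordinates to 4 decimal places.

X=-4780947.3218 m, Y=-2480299.5121 m, Z=-3406442.0673 m

start: φ=-32.485222°, λ=-152.576813°, h=1177.155 m
→ ECEF (a=6378388.000, f=1/297.0): X=-4781284.1350, Y=-2480837.6366, Z=-3406624.0745
→ Helmert 7p (PV): X=-4780860.9042, Y=-2480721.8170, Z=-3407076.5780
→ Helmert 7p (PV): X=-4780586.7817, Y=-2480733.0482, Z=-3406487.8560
→ Helmert 7p (PV): X=-4780947.3218, Y=-2480299.5121, Z=-3406442.0673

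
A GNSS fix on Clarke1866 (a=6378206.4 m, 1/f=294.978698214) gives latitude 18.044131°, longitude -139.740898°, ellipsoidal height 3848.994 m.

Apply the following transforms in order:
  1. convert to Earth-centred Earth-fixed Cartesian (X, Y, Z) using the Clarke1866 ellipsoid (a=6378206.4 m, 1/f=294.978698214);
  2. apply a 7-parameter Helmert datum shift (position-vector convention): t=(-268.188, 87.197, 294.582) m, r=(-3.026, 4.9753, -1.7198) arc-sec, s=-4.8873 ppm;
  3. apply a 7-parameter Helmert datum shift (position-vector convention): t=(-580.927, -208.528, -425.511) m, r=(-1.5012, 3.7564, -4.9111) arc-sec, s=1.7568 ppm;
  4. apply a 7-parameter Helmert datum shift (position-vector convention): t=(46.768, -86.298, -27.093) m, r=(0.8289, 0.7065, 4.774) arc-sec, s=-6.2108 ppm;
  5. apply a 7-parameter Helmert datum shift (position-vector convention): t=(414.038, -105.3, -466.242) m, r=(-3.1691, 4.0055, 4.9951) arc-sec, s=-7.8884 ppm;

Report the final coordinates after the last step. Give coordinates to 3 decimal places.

start: φ=18.044131°, λ=-139.740898°, h=3848.994 m
→ ECEF (a=6378206.400, f=1/294.978698214): X=-4632308.4189, Y=-3922801.9922, Z=1964103.0657
→ Helmert 7p (PV): X=-4632539.2992, Y=-3922628.1859, Z=1964557.3326
→ Helmert 7p (PV): X=-4633185.9836, Y=-3922719.0076, Z=1964248.1878
→ Helmert 7p (PV): X=-4633012.9211, Y=-3922896.0703, Z=1964209.0010
→ Helmert 7p (PV): X=-4632429.1932, Y=-3923052.4431, Z=1963877.5051

X=-4632429.193 m, Y=-3923052.443 m, Z=1963877.505 m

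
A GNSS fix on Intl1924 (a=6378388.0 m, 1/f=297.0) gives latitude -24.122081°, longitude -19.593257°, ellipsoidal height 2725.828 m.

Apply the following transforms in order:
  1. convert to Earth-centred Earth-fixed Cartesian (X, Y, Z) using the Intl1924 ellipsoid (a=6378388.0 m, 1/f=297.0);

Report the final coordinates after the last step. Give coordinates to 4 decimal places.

X=5489754.3860 m, Y=-1954085.6410 m, Z=-2591778.4218 m

start: φ=-24.122081°, λ=-19.593257°, h=2725.828 m
→ ECEF (a=6378388.000, f=1/297.0): X=5489754.3860, Y=-1954085.6410, Z=-2591778.4218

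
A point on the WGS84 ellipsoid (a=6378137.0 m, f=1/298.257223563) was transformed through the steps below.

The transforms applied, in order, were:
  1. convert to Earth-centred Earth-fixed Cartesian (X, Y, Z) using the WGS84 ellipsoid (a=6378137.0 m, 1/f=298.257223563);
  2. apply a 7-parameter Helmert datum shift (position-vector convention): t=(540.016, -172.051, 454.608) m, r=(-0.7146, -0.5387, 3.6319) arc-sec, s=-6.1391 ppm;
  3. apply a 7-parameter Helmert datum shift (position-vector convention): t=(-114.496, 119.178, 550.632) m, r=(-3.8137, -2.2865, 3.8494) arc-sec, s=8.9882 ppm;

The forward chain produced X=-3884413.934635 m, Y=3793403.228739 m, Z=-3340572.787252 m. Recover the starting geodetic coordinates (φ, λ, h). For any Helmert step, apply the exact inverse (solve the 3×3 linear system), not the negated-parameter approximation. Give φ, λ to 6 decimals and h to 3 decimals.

start: X=-3884413.9346, Y=3793403.2287, Z=-3340572.7873 m
→ Helmert⁻¹: X=-3884230.7680, Y=3793384.2179, Z=-3340980.1939
→ Helmert⁻¹: X=-3884736.5614, Y=3793659.5366, Z=-3341432.0267
→ geod (Bowring, a=6378137.000): φ=-31.77944500°, λ=135.67958000°, h=3352.3760 m

φ=-31.779445°, λ=135.679580°, h=3352.376 m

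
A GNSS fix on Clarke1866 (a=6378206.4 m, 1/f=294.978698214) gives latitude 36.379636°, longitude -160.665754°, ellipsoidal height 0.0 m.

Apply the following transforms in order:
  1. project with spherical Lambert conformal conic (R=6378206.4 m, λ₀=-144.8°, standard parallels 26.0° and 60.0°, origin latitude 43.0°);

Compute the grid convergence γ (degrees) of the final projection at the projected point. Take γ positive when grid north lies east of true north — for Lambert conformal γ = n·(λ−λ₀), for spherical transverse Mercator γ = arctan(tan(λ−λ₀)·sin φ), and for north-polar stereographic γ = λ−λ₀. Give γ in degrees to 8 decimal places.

start: φ=36.379636°, λ=-160.665754°, h=0.000 m
→ into lcc (λ₀=-144.8°): φ=36.37963600°, λ−λ₀=-15.86575400°
convergence γ = -10.98843546°

-10.98843546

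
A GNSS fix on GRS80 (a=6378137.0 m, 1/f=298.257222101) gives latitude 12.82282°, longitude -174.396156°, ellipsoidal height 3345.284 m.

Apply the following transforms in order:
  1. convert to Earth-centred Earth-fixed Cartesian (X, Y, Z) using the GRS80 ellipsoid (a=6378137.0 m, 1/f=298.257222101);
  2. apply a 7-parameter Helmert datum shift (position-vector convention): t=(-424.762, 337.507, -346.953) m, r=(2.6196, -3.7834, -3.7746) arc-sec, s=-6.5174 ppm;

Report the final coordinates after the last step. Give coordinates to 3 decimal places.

start: φ=12.822820°, λ=-174.396156°, h=3345.284 m
→ ECEF (a=6378137.000, f=1/298.257222101): X=-6193617.9574, Y=-607709.0807, Z=1407041.8688
→ Helmert 7p (PV): X=-6194039.2824, Y=-607272.1415, Z=1406564.4222

X=-6194039.282 m, Y=-607272.142 m, Z=1406564.422 m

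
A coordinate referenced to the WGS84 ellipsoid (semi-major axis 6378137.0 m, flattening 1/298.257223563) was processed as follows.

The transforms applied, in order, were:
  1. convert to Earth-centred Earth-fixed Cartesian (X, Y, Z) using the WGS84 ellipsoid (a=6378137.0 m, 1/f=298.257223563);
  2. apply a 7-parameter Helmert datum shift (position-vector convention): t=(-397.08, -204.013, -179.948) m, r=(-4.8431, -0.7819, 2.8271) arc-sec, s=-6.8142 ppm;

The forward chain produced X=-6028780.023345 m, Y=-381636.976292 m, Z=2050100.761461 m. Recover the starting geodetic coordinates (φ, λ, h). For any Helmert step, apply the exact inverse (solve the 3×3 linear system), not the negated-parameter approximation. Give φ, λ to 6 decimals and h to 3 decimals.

φ=18.866061°, λ=-176.379884°, h=3039.634 m

start: X=-6028780.0233, Y=-381636.9763, Z=2050100.7615 m
→ Helmert⁻¹: X=-6028421.4776, Y=-381401.0772, Z=2050308.5776
→ geod (Bowring, a=6378137.000): φ=18.86606100°, λ=-176.37988400°, h=3039.6340 m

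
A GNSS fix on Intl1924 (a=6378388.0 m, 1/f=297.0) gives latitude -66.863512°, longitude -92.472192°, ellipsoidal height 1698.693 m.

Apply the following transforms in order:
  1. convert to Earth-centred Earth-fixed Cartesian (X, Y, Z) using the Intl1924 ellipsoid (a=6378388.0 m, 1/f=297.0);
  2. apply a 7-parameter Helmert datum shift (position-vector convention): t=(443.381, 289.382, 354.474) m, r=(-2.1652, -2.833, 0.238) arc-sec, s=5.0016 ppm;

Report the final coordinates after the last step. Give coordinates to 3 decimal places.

start: φ=-66.863512°, λ=-92.472192°, h=1698.693 m
→ ECEF (a=6378388.000, f=1/297.0): X=-108441.6825, Y=-2511695.8675, Z=-5844145.1088
→ Helmert 7p (PV): X=-107915.6773, Y=-2511480.5206, Z=-5843794.9885

X=-107915.677 m, Y=-2511480.521 m, Z=-5843794.988 m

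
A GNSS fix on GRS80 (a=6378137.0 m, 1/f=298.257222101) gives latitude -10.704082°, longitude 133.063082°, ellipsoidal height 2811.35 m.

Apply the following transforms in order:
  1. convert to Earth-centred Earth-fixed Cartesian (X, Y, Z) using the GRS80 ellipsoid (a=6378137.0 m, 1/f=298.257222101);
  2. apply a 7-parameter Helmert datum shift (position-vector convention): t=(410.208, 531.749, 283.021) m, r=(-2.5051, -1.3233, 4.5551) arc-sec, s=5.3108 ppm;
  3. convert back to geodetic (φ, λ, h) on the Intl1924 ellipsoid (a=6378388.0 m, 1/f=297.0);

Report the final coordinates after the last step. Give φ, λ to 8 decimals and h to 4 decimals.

start: φ=-10.704082°, λ=133.063082°, h=2811.350 m
→ ECEF (a=6378137.000, f=1/298.257222101): X=-4281613.4035, Y=4581345.1935, Z=-1177381.1625
→ Helmert 7p (PV): X=-4281319.5545, Y=4581792.4191, Z=-1177187.5043
→ geod (Bowring, a=6378388.000): φ=-10.70245117°, λ=133.05833029°, h=2651.4550 m

φ=-10.70245117°, λ=133.05833029°, h=2651.4550 m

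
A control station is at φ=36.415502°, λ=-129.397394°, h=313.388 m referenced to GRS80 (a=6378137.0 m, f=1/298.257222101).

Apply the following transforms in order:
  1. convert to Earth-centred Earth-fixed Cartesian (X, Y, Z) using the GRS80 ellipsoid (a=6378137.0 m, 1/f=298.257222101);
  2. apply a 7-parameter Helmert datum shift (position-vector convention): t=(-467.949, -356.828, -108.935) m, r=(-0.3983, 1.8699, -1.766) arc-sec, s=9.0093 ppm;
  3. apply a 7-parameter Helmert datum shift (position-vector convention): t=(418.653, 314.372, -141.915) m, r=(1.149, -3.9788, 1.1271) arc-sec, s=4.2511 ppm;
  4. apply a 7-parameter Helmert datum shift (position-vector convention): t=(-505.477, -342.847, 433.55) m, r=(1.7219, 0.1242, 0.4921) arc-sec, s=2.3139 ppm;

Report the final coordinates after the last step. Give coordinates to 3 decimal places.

X=-3262354.241 m, Y=-3971728.491 m, Z=3765741.430 m

start: φ=36.415502°, λ=-129.397394°, h=313.388 m
→ ECEF (a=6378137.000, f=1/298.257222101): X=-3261709.6105, Y=-3971238.5176, Z=3765579.0864
→ Helmert 7p (PV): X=-3262206.8093, Y=-3971595.9259, Z=3765541.3146
→ Helmert 7p (PV): X=-3261852.9587, Y=-3971337.2395, Z=3765330.3559
→ Helmert 7p (PV): X=-3262354.2414, Y=-3971728.4909, Z=3765741.4298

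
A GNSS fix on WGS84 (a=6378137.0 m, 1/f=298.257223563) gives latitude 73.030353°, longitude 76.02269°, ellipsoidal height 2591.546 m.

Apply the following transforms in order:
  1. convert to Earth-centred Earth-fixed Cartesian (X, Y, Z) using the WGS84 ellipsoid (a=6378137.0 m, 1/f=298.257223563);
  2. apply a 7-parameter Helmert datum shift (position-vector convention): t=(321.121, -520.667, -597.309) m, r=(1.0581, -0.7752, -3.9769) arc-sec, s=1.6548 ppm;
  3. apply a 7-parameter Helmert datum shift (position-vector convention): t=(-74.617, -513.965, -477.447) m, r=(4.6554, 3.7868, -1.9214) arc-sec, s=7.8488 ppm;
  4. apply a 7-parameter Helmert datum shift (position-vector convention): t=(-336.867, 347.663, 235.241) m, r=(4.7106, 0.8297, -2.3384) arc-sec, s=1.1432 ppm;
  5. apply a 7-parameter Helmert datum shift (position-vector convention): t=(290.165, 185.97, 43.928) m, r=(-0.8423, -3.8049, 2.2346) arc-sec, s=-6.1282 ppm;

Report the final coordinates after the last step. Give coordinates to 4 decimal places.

start: φ=73.030353°, λ=76.022690°, h=2591.546 m
→ ECEF (a=6378137.000, f=1/298.257223563): X=451201.5041, Y=1812728.2836, Z=6080710.3806
→ Helmert 7p (PV): X=451535.4691, Y=1812170.7239, Z=6080134.1287
→ Helmert 7p (PV): X=451592.9026, Y=1811529.5463, Z=6079737.0147
→ Helmert 7p (PV): X=451301.5448, Y=1811735.3136, Z=6080018.7606
→ Helmert 7p (PV): X=451457.1611, Y=1811939.8983, Z=6080026.3557

X=451457.1611 m, Y=1811939.8983 m, Z=6080026.3557 m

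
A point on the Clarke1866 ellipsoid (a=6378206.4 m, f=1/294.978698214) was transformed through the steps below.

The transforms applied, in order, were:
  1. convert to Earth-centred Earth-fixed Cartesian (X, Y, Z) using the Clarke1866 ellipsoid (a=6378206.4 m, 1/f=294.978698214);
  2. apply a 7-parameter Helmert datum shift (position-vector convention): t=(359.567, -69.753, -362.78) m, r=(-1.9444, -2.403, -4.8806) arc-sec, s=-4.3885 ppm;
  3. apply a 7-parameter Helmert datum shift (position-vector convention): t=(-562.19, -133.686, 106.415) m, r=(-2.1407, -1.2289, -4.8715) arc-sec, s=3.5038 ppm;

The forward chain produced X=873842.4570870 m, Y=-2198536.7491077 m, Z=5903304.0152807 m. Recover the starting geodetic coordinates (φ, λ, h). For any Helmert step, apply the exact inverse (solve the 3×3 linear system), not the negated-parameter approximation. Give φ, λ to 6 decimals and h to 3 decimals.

start: X=873842.4571, Y=-2198536.7491, Z=5903304.0153 m
→ Helmert⁻¹: X=874488.6756, Y=-2198435.9722, Z=5903148.8904
→ Helmert⁻¹: X=874253.7394, Y=-2198410.8311, Z=5903506.6691
→ geod (Bowring, a=6378206.400): φ=68.29527300°, λ=-68.31350500°, h=368.0280 m

φ=68.295273°, λ=-68.313505°, h=368.028 m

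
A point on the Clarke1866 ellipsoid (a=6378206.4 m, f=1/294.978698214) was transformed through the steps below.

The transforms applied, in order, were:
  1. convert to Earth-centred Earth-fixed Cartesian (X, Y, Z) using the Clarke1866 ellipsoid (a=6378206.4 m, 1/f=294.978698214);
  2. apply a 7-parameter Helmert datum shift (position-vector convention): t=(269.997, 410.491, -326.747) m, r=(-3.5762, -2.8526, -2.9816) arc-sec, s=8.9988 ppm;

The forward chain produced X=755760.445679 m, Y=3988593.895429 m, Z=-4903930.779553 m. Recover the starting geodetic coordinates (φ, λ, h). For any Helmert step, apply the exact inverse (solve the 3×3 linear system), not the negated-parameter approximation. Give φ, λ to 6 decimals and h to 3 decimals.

start: X=755760.4457, Y=3988593.8954, Z=-4903930.7796 m
→ Helmert⁻¹: X=755358.1849, Y=3988243.4512, Z=-4903501.2051
→ geod (Bowring, a=6378206.400): φ=-50.57287600°, λ=79.27542600°, h=259.4090 m

φ=-50.572876°, λ=79.275426°, h=259.409 m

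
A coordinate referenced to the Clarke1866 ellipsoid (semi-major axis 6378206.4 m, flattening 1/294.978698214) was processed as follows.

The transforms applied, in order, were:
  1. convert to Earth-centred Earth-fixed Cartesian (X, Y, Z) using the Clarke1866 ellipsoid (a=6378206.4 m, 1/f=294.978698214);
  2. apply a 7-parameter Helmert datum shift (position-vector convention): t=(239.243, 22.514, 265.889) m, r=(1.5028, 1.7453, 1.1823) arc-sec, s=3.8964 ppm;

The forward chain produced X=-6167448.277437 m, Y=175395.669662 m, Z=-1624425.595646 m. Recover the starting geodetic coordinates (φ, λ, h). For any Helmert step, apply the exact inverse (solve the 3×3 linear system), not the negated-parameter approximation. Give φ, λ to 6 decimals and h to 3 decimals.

φ=-14.848446°, λ=178.371058°, h=3674.932 m

start: X=-6167448.2774, Y=175395.6697, Z=-1624425.5956 m
→ Helmert⁻¹: X=-6167648.7357, Y=175395.9875, Z=-1624738.6194
→ geod (Bowring, a=6378206.400): φ=-14.84844600°, λ=178.37105800°, h=3674.9320 m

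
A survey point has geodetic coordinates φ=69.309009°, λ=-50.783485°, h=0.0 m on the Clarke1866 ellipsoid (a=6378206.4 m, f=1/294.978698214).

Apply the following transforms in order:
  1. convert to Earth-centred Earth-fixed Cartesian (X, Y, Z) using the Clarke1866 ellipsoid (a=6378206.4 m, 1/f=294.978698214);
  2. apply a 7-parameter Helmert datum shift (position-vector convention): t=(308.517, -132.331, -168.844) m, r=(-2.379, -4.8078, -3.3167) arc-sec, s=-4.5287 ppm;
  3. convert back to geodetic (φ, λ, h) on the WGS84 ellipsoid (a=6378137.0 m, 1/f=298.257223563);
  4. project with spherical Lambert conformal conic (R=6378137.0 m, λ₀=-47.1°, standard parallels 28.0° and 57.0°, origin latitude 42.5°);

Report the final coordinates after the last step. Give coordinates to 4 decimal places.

E=-160353.8858 m, N=3013261.5205 m

start: φ=69.309009°, λ=-50.783485°, h=0.000 m
→ ECEF (a=6378206.400, f=1/294.978698214): X=1429081.8634, Y=-1751196.6571, Z=5944053.6452
→ Helmert 7p (PV): X=1429217.2012, Y=-1751275.4800, Z=5943911.3902
→ geod (Bowring, a=6378137.000): φ=69.30591512°, λ=-50.78209044°, h=-219.9841 m
→ lcc (R=6378137.0, λ₀=-47.1°): E=-160353.8858, N=3013261.5205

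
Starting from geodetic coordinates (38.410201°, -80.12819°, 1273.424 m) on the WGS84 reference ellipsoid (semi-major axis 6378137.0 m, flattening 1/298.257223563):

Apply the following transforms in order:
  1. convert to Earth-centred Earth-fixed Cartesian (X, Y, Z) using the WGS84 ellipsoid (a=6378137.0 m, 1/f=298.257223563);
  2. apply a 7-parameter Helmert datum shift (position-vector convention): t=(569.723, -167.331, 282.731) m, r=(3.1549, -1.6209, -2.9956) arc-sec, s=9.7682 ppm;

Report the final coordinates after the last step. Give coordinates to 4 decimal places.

start: φ=38.410201°, λ=-80.128190°, h=1273.424 m
→ ECEF (a=6378137.000, f=1/298.257223563): X=858124.8777, Y=-4931157.3852, Z=3942014.5436
→ Helmert 7p (PV): X=858600.3887, Y=-4931445.6427, Z=3942267.0998

X=858600.3887 m, Y=-4931445.6427 m, Z=3942267.0998 m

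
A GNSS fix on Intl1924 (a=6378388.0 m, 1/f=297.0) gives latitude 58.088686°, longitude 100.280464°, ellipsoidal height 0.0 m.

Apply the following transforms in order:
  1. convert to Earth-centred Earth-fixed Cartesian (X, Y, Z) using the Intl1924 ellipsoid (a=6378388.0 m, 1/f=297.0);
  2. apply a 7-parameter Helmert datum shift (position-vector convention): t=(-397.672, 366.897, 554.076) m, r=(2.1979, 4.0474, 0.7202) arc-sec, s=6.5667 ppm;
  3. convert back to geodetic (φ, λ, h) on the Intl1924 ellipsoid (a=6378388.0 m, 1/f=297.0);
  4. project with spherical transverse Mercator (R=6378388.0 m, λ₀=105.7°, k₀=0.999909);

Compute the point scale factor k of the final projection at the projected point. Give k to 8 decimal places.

start: φ=58.088686°, λ=100.280464°, h=0.000 m
→ ECEF (a=6378388.000, f=1/297.0): X=-603190.8237, Y=3325589.9275, Z=5391079.4485
→ Helmert 7p (PV): X=-603498.2821, Y=3325919.1103, Z=5391716.1990
→ geod (Bowring, a=6378388.000): φ=58.08882117°, λ=100.28459604°, h=740.7410 m
→ into tm (λ₀=105.7°): φ=58.08882117°, λ−λ₀=-5.41540396°
scale k = 1.00115560

1.00115560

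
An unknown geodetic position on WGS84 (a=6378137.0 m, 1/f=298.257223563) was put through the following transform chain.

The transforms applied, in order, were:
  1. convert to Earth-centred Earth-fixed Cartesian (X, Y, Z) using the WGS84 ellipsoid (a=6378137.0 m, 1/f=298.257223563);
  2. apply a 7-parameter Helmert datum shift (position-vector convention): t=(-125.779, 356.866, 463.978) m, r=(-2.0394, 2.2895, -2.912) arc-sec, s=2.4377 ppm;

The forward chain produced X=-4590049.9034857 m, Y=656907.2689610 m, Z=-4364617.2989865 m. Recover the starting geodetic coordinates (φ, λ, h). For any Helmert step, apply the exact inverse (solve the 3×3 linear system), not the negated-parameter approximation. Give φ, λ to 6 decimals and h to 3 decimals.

φ=-43.464699°, λ=171.859733°, h=-1.325 m

start: X=-4590049.9035, Y=656907.2690, Z=-4364617.2990 m
→ Helmert⁻¹: X=-4589873.7524, Y=656527.1628, Z=-4365115.0917
→ geod (Bowring, a=6378137.000): φ=-43.46469900°, λ=171.85973300°, h=-1.3250 m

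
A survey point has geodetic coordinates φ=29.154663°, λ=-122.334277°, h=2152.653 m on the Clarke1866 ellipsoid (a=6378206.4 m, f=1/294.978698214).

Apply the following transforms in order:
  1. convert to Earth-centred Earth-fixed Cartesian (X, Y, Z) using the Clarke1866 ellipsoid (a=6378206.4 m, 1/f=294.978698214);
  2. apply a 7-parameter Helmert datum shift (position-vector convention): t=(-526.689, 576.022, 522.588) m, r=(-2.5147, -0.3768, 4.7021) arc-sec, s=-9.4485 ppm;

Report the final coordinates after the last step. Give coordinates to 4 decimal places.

start: φ=29.154663°, λ=-122.334277°, h=2152.653 m
→ ECEF (a=6378206.400, f=1/294.978698214): X=-2982633.6236, Y=-4711816.5528, Z=3089761.6357
→ Helmert 7p (PV): X=-2983030.3639, Y=-4711226.3352, Z=3090307.0256

X=-2983030.3639 m, Y=-4711226.3352 m, Z=3090307.0256 m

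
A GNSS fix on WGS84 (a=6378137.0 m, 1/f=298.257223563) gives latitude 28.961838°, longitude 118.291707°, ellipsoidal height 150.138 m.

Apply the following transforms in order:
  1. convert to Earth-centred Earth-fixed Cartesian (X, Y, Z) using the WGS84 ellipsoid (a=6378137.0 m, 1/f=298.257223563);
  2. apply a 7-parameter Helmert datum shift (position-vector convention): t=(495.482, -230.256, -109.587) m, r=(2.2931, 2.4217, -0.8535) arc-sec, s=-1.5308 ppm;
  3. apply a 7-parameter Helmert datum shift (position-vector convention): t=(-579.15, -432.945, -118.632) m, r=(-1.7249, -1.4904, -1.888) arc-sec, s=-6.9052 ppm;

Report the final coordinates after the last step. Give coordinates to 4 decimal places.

start: φ=28.961838°, λ=118.291707°, h=150.138 m
→ ECEF (a=6378137.000, f=1/298.257223563): X=-2647079.8378, Y=4917865.8784, Z=3070273.8377
→ Helmert 7p (PV): X=-2646523.9069, Y=4917604.9145, Z=3070245.3025
→ Helmert 7p (PV): X=-2647061.9547, Y=4917187.9116, Z=3070045.2236

X=-2647061.9547 m, Y=4917187.9116 m, Z=3070045.2236 m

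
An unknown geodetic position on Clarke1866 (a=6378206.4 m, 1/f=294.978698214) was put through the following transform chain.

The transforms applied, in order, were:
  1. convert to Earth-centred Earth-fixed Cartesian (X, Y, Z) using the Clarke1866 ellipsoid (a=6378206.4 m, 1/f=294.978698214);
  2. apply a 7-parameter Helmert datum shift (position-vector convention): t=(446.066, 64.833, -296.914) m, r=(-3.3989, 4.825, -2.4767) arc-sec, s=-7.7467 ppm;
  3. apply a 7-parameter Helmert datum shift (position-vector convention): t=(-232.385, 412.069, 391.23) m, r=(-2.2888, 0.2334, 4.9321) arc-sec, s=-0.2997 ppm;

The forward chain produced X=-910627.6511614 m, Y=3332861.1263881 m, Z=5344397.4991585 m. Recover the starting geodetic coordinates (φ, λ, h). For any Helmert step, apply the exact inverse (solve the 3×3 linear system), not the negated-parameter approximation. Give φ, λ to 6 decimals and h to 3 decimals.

start: X=-910627.6512, Y=3332861.1264, Z=5344397.4992 m
→ Helmert⁻¹: X=-910321.9031, Y=3332412.5236, Z=5344043.8185
→ Helmert⁻¹: X=-910940.0545, Y=3332274.5004, Z=5344415.7352
→ geod (Bowring, a=6378206.400): φ=57.29917300°, λ=105.28932800°, h=764.5530 m

φ=57.299173°, λ=105.289328°, h=764.553 m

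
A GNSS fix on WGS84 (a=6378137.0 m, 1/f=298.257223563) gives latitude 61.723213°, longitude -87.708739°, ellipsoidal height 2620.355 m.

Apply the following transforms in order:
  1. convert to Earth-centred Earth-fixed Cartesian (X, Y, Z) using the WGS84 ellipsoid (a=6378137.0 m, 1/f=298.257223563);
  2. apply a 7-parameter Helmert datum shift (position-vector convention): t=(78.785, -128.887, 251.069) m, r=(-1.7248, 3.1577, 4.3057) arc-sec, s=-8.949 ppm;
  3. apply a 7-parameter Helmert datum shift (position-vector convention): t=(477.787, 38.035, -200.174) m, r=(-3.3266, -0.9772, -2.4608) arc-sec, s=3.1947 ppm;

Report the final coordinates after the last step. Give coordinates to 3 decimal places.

X=121805.259 m, Y=-3028152.325 m, Z=5596367.395 m

start: φ=61.723213°, λ=-87.708739°, h=2620.355 m
→ ECEF (a=6378137.000, f=1/298.257223563): X=121163.1411, Y=-3028217.0349, Z=5596275.8200
→ Helmert 7p (PV): X=121389.7265, Y=-3028269.4972, Z=5596500.2750
→ Helmert 7p (PV): X=121805.2590, Y=-3028152.3252, Z=5596367.3948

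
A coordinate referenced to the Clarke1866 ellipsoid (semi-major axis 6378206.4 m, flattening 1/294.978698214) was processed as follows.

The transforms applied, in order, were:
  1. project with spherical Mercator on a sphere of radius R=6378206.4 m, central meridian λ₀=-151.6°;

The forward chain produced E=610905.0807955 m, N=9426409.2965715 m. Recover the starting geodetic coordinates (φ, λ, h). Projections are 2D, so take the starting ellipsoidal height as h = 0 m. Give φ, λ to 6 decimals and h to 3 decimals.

φ=64.299800°, λ=-146.112206°, h=0.000 m

start: E=610905.0808, N=9426409.2966 m
→ merc⁻¹: φ=64.29980000°, λ=-146.11220600°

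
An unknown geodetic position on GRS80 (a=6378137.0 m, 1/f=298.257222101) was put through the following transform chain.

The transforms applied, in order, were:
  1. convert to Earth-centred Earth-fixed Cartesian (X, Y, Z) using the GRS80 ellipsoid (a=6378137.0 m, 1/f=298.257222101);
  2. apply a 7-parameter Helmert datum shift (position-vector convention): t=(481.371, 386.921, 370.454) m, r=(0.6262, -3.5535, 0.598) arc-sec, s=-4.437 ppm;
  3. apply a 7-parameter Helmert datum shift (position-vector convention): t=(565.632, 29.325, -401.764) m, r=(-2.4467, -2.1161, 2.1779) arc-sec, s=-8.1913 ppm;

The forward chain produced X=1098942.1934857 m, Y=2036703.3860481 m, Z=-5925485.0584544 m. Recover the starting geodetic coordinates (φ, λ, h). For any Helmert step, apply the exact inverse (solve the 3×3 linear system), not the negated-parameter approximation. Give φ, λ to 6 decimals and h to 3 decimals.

φ=-68.803754°, λ=61.671392°, h=1552.863 m

start: X=1098942.1935, Y=2036703.3860, Z=-5925485.0585 m
→ Helmert⁻¹: X=1098346.2776, Y=2036749.4304, Z=-5925118.9373
→ Helmert⁻¹: X=1097773.5972, Y=2036350.3728, Z=-5925540.7772
→ geod (Bowring, a=6378137.000): φ=-68.80375400°, λ=61.67139200°, h=1552.8630 m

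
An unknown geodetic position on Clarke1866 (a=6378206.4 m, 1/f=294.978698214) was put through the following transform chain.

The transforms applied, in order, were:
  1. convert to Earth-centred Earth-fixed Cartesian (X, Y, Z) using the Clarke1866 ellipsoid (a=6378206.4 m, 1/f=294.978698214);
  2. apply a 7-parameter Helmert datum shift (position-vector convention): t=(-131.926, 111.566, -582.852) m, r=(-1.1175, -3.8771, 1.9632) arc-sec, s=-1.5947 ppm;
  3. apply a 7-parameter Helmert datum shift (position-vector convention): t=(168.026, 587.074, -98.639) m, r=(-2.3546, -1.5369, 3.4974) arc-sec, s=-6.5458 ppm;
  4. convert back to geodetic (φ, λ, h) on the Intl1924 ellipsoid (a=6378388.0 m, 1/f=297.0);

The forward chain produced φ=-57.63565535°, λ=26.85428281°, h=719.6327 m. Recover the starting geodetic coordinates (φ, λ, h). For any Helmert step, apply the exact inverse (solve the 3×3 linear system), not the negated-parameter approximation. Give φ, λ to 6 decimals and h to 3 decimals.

start: φ=-57.635655°, λ=26.854283°, h=719.633 m
→ ECEF (a=6378388.000, f=1/297.0): X=3053823.8804, Y=1546230.6629, Z=-5364845.5876
→ Helmert⁻¹: X=3053662.0777, Y=1545663.1702, Z=-5364787.1742
→ Helmert⁻¹: X=3053712.7535, Y=1545554.0666, Z=-5364261.9027
→ geod (Bowring, a=6378206.400): φ=-57.63711100°, λ=26.84501800°, h=296.0170 m

φ=-57.637111°, λ=26.845018°, h=296.017 m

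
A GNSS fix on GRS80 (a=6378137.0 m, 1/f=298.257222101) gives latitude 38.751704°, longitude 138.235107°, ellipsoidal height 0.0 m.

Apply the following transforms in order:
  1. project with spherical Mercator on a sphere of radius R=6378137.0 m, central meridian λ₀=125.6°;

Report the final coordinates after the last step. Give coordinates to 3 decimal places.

start: φ=38.751704°, λ=138.235107°, h=0.000 m
→ merc (R=6378137.0, λ₀=125.6°): E=1406533.6774, N=4686167.4504

E=1406533.677 m, N=4686167.450 m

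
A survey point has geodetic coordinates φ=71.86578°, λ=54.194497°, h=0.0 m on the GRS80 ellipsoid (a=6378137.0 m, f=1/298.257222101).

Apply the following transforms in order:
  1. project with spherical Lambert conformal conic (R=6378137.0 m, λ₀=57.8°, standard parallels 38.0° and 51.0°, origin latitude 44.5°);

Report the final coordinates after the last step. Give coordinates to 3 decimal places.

start: φ=71.865780°, λ=54.194497°, h=0.000 m
→ lcc (R=6378137.0, λ₀=57.8°): E=-144251.0296, N=3173442.5482

E=-144251.030 m, N=3173442.548 m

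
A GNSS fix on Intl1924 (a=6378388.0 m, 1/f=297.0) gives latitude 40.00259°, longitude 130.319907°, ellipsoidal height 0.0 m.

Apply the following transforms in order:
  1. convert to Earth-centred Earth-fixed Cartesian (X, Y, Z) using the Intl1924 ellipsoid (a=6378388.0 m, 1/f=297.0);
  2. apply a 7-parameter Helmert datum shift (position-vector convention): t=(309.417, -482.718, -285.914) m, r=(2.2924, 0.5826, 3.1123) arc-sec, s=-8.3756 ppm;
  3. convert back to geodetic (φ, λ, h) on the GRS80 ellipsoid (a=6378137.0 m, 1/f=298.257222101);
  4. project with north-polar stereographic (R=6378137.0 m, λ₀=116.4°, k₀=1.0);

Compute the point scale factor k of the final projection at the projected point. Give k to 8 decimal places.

start: φ=40.002590°, λ=130.319907°, h=0.000 m
→ ECEF (a=6378388.000, f=1/297.0): X=-3165873.0903, Y=3730441.1265, Z=4078274.1063
→ Helmert 7p (PV): X=-3165581.9257, Y=3729834.0698, Z=4078004.4356
→ geod (Bowring, a=6378137.000): φ=40.00369003°, λ=130.32190742°, h=-458.8921 m
→ into stereo (λ₀=116.4°): φ=40.00369003°, λ−λ₀=13.92190742°
scale k = 1.21740627

1.21740627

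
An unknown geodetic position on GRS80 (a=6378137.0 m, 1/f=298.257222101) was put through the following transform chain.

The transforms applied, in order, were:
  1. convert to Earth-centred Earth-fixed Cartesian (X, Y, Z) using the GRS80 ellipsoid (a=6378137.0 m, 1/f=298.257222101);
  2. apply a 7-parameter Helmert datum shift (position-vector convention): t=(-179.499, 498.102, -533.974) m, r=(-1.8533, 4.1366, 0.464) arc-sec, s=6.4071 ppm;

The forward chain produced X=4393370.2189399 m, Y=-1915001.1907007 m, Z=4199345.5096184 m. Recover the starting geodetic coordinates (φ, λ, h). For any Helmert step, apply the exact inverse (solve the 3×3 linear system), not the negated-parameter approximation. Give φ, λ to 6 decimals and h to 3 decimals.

start: X=4393370.2189, Y=-1915001.1907, Z=4199345.5096 m
→ Helmert⁻¹: X=4393433.0305, Y=-1915534.6397, Z=4199923.4730
→ geod (Bowring, a=6378137.000): φ=41.41839400°, λ=-23.55717800°, h=3844.8450 m

φ=41.418394°, λ=-23.557178°, h=3844.845 m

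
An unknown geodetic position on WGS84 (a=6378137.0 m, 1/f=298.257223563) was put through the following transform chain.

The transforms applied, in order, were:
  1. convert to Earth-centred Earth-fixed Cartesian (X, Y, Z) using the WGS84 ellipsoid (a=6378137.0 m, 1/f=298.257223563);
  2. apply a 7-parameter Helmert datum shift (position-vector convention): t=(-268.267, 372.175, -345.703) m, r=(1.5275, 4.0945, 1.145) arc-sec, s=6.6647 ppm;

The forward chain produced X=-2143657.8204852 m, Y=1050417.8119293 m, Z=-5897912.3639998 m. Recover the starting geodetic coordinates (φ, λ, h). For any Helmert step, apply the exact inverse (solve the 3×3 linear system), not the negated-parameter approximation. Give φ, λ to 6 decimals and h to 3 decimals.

start: X=-2143657.8205, Y=1050417.8119, Z=-5897912.3640 m
→ Helmert⁻¹: X=-2143252.3688, Y=1050006.8615, Z=-5897577.6767
→ geod (Bowring, a=6378137.000): φ=-68.10119700°, λ=153.89917300°, h=2441.8670 m

φ=-68.101197°, λ=153.899173°, h=2441.867 m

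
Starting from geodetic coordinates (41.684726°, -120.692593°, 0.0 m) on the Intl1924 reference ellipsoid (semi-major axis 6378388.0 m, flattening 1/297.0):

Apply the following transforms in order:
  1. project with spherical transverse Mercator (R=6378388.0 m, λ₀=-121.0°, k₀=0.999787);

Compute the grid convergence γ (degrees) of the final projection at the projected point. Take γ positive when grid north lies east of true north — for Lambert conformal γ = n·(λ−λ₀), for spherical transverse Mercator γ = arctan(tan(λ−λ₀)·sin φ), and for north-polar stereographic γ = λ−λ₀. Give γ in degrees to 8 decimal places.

0.20443637

start: φ=41.684726°, λ=-120.692593°, h=0.000 m
→ into tm (λ₀=-121.0°): φ=41.68472600°, λ−λ₀=0.30740700°
convergence γ = 0.20443637°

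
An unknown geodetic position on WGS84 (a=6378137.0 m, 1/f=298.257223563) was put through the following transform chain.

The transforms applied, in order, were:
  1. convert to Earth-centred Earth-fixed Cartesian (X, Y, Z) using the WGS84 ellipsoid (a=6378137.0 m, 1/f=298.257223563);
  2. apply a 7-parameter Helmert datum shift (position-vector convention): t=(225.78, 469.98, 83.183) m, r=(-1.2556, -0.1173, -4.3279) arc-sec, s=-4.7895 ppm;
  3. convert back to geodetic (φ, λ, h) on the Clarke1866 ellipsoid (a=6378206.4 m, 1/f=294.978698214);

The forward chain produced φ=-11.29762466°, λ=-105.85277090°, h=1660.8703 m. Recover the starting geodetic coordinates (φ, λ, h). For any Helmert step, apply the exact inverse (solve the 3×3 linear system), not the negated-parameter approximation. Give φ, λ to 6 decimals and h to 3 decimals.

start: φ=-11.297625°, λ=-105.852771°, h=1660.870 m
→ ECEF (a=6378206.400, f=1/294.978698214): X=-1709217.1352, Y=-6019079.9369, Z=-1241554.6435
→ Helmert⁻¹: X=-1709325.5039, Y=-6019607.0547, Z=-1241679.4446
→ geod (Bowring, a=6378137.000): φ=-11.29695700°, λ=-105.85240700°, h=2271.8920 m

φ=-11.296957°, λ=-105.852407°, h=2271.892 m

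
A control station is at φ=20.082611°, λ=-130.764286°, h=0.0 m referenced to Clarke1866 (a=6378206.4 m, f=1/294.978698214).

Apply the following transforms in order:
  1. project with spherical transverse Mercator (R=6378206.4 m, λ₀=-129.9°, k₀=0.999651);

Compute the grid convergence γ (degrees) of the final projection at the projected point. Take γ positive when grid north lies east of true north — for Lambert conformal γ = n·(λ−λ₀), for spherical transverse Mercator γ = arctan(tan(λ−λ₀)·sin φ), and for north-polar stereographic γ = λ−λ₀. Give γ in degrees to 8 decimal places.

-0.29679378

start: φ=20.082611°, λ=-130.764286°, h=0.000 m
→ into tm (λ₀=-129.9°): φ=20.08261100°, λ−λ₀=-0.86428600°
convergence γ = -0.29679378°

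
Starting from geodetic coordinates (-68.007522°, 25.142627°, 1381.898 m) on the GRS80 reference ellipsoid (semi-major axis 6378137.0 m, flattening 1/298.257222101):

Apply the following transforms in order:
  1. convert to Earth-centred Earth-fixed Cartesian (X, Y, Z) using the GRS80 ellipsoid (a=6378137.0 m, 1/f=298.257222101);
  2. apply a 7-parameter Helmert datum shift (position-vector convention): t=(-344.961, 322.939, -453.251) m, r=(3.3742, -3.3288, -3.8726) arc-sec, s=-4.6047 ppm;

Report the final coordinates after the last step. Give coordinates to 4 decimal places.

X=2168688.0566 m, Y=1018342.8267 m, Z=-5893063.0447 m

start: φ=-68.007522°, λ=25.142627°, h=1381.898 m
→ ECEF (a=6378137.000, f=1/298.257222101): X=2168928.7941, Y=1017968.9007, Z=-5892688.5832
→ Helmert 7p (PV): X=2168688.0566, Y=1018342.8267, Z=-5893063.0447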